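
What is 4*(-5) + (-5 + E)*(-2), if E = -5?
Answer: 0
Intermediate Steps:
4*(-5) + (-5 + E)*(-2) = 4*(-5) + (-5 - 5)*(-2) = -20 - 10*(-2) = -20 + 20 = 0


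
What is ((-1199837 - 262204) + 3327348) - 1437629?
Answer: 427678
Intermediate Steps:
((-1199837 - 262204) + 3327348) - 1437629 = (-1462041 + 3327348) - 1437629 = 1865307 - 1437629 = 427678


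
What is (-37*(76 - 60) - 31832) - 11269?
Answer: -43693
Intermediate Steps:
(-37*(76 - 60) - 31832) - 11269 = (-37*16 - 31832) - 11269 = (-592 - 31832) - 11269 = -32424 - 11269 = -43693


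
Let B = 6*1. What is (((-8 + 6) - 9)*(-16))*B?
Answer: 1056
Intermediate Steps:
B = 6
(((-8 + 6) - 9)*(-16))*B = (((-8 + 6) - 9)*(-16))*6 = ((-2 - 9)*(-16))*6 = -11*(-16)*6 = 176*6 = 1056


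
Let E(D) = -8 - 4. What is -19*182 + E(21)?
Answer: -3470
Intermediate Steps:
E(D) = -12
-19*182 + E(21) = -19*182 - 12 = -3458 - 12 = -3470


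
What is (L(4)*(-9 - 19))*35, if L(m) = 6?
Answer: -5880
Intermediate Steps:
(L(4)*(-9 - 19))*35 = (6*(-9 - 19))*35 = (6*(-28))*35 = -168*35 = -5880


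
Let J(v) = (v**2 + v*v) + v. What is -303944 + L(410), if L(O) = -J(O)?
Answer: -640554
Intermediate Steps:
J(v) = v + 2*v**2 (J(v) = (v**2 + v**2) + v = 2*v**2 + v = v + 2*v**2)
L(O) = -O*(1 + 2*O)
-303944 + L(410) = -303944 - 1*410*(1 + 2*410) = -303944 - 1*410*(1 + 820) = -303944 - 1*410*821 = -303944 - 336610 = -640554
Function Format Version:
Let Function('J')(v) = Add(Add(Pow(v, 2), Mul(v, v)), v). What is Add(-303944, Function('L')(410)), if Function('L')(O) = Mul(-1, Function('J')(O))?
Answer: -640554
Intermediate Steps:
Function('J')(v) = Add(v, Mul(2, Pow(v, 2))) (Function('J')(v) = Add(Add(Pow(v, 2), Pow(v, 2)), v) = Add(Mul(2, Pow(v, 2)), v) = Add(v, Mul(2, Pow(v, 2))))
Function('L')(O) = Mul(-1, O, Add(1, Mul(2, O))) (Function('L')(O) = Mul(-1, Mul(O, Add(1, Mul(2, O)))) = Mul(-1, O, Add(1, Mul(2, O))))
Add(-303944, Function('L')(410)) = Add(-303944, Mul(-1, 410, Add(1, Mul(2, 410)))) = Add(-303944, Mul(-1, 410, Add(1, 820))) = Add(-303944, Mul(-1, 410, 821)) = Add(-303944, -336610) = -640554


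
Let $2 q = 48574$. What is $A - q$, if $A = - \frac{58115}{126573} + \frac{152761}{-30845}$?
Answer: $- \frac{3059389606333}{125940135} \approx -24292.0$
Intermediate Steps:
$q = 24287$ ($q = \frac{1}{2} \cdot 48574 = 24287$)
$A = - \frac{681547588}{125940135}$ ($A = \left(-58115\right) \frac{1}{126573} + 152761 \left(- \frac{1}{30845}\right) = - \frac{58115}{126573} - \frac{152761}{30845} = - \frac{681547588}{125940135} \approx -5.4117$)
$A - q = - \frac{681547588}{125940135} - 24287 = - \frac{3059389606333}{125940135}$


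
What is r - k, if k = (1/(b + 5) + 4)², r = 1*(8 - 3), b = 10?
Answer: -2596/225 ≈ -11.538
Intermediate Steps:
r = 5 (r = 1*5 = 5)
k = 3721/225 (k = (1/(10 + 5) + 4)² = (1/15 + 4)² = (61/15)² = 3721/225 ≈ 16.538)
r - k = 5 - 1*3721/225 = 5 - 3721/225 = -2596/225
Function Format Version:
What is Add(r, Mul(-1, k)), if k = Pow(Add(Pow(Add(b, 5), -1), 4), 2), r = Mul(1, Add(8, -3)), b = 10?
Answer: Rational(-2596, 225) ≈ -11.538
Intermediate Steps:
r = 5 (r = Mul(1, 5) = 5)
k = Rational(3721, 225) (k = Pow(Add(Pow(Add(10, 5), -1), 4), 2) = Pow(Add(Pow(15, -1), 4), 2) = Pow(Add(Rational(1, 15), 4), 2) = Pow(Rational(61, 15), 2) = Rational(3721, 225) ≈ 16.538)
Add(r, Mul(-1, k)) = Add(5, Mul(-1, Rational(3721, 225))) = Add(5, Rational(-3721, 225)) = Rational(-2596, 225)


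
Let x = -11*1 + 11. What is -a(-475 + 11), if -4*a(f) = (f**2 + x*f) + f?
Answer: 53708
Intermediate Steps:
x = 0 (x = -11 + 11 = 0)
a(f) = -f/4 - f**2/4 (a(f) = -((f**2 + 0*f) + f)/4 = -((f**2 + 0) + f)/4 = -(f**2 + f)/4 = -(f + f**2)/4 = -f/4 - f**2/4)
-a(-475 + 11) = -(-1)*(-475 + 11)*(1 + (-475 + 11))/4 = -(-1)*(-464)*(1 - 464)/4 = -(-1)*(-464)*(-463)/4 = -1*(-53708) = 53708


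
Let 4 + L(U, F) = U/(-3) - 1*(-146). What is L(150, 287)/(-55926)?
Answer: -46/27963 ≈ -0.0016450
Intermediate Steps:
L(U, F) = 142 - U/3 (L(U, F) = -4 + (U/(-3) - 1*(-146)) = -4 + (U*(-1/3) + 146) = -4 + (-U/3 + 146) = -4 + (146 - U/3) = 142 - U/3)
L(150, 287)/(-55926) = (142 - 1/3*150)/(-55926) = (142 - 50)*(-1/55926) = 92*(-1/55926) = -46/27963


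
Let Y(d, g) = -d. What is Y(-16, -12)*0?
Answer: 0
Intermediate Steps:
Y(-16, -12)*0 = -1*(-16)*0 = 16*0 = 0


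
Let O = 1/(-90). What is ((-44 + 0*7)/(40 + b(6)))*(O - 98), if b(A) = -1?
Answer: 194062/1755 ≈ 110.58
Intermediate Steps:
O = -1/90 ≈ -0.011111
((-44 + 0*7)/(40 + b(6)))*(O - 98) = ((-44 + 0*7)/(40 - 1))*(-1/90 - 98) = ((-44 + 0)/39)*(-8821/90) = -44*1/39*(-8821/90) = -44/39*(-8821/90) = 194062/1755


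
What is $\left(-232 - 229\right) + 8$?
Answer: $-453$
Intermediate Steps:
$\left(-232 - 229\right) + 8 = -461 + 8 = -453$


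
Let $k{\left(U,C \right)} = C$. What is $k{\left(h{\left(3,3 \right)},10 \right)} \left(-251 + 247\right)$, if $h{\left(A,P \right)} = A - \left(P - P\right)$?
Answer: $-40$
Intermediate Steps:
$h{\left(A,P \right)} = A$ ($h{\left(A,P \right)} = A - 0 = A + 0 = A$)
$k{\left(h{\left(3,3 \right)},10 \right)} \left(-251 + 247\right) = 10 \left(-251 + 247\right) = 10 \left(-4\right) = -40$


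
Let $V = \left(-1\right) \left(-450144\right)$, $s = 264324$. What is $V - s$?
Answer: $185820$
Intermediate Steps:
$V = 450144$
$V - s = 450144 - 264324 = 185820$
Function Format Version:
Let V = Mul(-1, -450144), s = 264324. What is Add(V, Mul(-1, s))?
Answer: 185820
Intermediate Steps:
V = 450144
Add(V, Mul(-1, s)) = Add(450144, Mul(-1, 264324)) = Add(450144, -264324) = 185820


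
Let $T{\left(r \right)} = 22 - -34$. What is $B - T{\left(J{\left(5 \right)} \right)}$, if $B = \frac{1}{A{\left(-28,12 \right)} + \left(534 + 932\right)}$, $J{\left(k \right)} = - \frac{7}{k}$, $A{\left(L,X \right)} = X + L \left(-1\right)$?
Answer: $- \frac{84335}{1506} \approx -55.999$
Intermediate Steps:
$A{\left(L,X \right)} = X - L$
$T{\left(r \right)} = 56$ ($T{\left(r \right)} = 22 + 34 = 56$)
$B = \frac{1}{1506}$ ($B = \frac{1}{\left(12 - -28\right) + \left(534 + 932\right)} = \frac{1}{\left(12 + 28\right) + 1466} = \frac{1}{40 + 1466} = \frac{1}{1506} \approx 0.00066401$)
$B - T{\left(J{\left(5 \right)} \right)} = \frac{1}{1506} - 56 = - \frac{84335}{1506}$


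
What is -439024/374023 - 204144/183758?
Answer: -78514361752/34364859217 ≈ -2.2847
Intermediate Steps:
-439024/374023 - 204144/183758 = -439024*1/374023 - 204144*1/183758 = -439024/374023 - 102072/91879 = -78514361752/34364859217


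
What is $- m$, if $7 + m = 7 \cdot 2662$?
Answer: $-18627$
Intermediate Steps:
$m = 18627$ ($m = -7 + 7 \cdot 2662 = -7 + 18634 = 18627$)
$- m = \left(-1\right) 18627 = -18627$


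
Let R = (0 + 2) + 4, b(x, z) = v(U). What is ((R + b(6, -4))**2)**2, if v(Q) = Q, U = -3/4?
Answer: 194481/256 ≈ 759.69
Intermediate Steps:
U = -3/4 (U = -3*1/4 = -3/4 ≈ -0.75000)
b(x, z) = -3/4
R = 6 (R = 2 + 4 = 6)
((R + b(6, -4))**2)**2 = ((6 - 3/4)**2)**2 = ((21/4)**2)**2 = (441/16)**2 = 194481/256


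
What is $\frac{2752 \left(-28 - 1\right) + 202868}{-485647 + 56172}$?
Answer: $- \frac{24612}{85895} \approx -0.28654$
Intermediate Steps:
$\frac{2752 \left(-28 - 1\right) + 202868}{-485647 + 56172} = \frac{2752 \left(-29\right) + 202868}{-429475} = \left(-79808 + 202868\right) \left(- \frac{1}{429475}\right) = 123060 \left(- \frac{1}{429475}\right) = - \frac{24612}{85895}$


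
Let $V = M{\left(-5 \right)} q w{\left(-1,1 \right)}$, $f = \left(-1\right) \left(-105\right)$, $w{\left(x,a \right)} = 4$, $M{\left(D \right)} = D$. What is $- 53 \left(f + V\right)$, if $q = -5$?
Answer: $-10865$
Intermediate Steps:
$f = 105$
$V = 100$ ($V = \left(-5\right) \left(-5\right) 4 = 25 \cdot 4 = 100$)
$- 53 \left(f + V\right) = - 53 \left(105 + 100\right) = \left(-53\right) 205 = -10865$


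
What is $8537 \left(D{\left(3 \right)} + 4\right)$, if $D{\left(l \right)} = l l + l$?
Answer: $136592$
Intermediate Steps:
$D{\left(l \right)} = l + l^{2}$ ($D{\left(l \right)} = l^{2} + l = l + l^{2}$)
$8537 \left(D{\left(3 \right)} + 4\right) = 8537 \left(3 \left(1 + 3\right) + 4\right) = 8537 \left(3 \cdot 4 + 4\right) = 8537 \left(12 + 4\right) = 8537 \cdot 16 = 136592$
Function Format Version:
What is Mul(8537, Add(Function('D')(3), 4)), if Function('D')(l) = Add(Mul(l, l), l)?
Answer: 136592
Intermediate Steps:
Function('D')(l) = Add(l, Pow(l, 2)) (Function('D')(l) = Add(Pow(l, 2), l) = Add(l, Pow(l, 2)))
Mul(8537, Add(Function('D')(3), 4)) = Mul(8537, Add(Mul(3, Add(1, 3)), 4)) = Mul(8537, Add(Mul(3, 4), 4)) = Mul(8537, Add(12, 4)) = Mul(8537, 16) = 136592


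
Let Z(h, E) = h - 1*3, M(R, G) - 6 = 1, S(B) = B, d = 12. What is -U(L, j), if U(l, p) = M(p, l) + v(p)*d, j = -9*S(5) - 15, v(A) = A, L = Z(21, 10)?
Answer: 713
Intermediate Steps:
M(R, G) = 7 (M(R, G) = 6 + 1 = 7)
Z(h, E) = -3 + h (Z(h, E) = h - 3 = -3 + h)
L = 18 (L = -3 + 21 = 18)
j = -60 (j = -9*5 - 15 = -45 - 15 = -60)
U(l, p) = 7 + 12*p (U(l, p) = 7 + p*12 = 7 + 12*p)
-U(L, j) = -(7 + 12*(-60)) = -(7 - 720) = -1*(-713) = 713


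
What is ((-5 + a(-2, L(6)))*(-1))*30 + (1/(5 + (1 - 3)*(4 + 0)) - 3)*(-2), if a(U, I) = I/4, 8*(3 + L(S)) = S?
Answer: 4165/24 ≈ 173.54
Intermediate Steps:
L(S) = -3 + S/8
a(U, I) = I/4 (a(U, I) = I*(¼) = I/4)
((-5 + a(-2, L(6)))*(-1))*30 + (1/(5 + (1 - 3)*(4 + 0)) - 3)*(-2) = ((-5 + (-3 + (⅛)*6)/4)*(-1))*30 + (1/(5 + (1 - 3)*(4 + 0)) - 3)*(-2) = ((-5 + (-3 + ¾)/4)*(-1))*30 + (1/(5 - 2*4) - 3)*(-2) = ((-5 + (¼)*(-9/4))*(-1))*30 + (1/(5 - 8) - 3)*(-2) = ((-5 - 9/16)*(-1))*30 + (1/(-3) - 3)*(-2) = -89/16*(-1)*30 + (-⅓ - 3)*(-2) = (89/16)*30 - 10/3*(-2) = 1335/8 + 20/3 = 4165/24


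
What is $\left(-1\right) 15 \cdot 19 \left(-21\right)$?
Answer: $5985$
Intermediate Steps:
$\left(-1\right) 15 \cdot 19 \left(-21\right) = \left(-15\right) 19 \left(-21\right) = \left(-285\right) \left(-21\right) = 5985$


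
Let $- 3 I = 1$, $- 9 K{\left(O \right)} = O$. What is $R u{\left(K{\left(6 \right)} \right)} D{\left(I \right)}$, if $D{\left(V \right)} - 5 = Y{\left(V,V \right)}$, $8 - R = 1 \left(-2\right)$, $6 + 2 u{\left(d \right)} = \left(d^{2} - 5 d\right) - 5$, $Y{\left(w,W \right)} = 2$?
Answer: $- \frac{2275}{9} \approx -252.78$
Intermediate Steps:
$K{\left(O \right)} = - \frac{O}{9}$
$u{\left(d \right)} = - \frac{11}{2} + \frac{d^{2}}{2} - \frac{5 d}{2}$ ($u{\left(d \right)} = -3 + \frac{\left(d^{2} - 5 d\right) - 5}{2} = -3 + \frac{-5 + d^{2} - 5 d}{2} = -3 - \left(\frac{5}{2} - \frac{d^{2}}{2} + \frac{5 d}{2}\right) = - \frac{11}{2} + \frac{d^{2}}{2} - \frac{5 d}{2}$)
$I = - \frac{1}{3}$ ($I = \left(- \frac{1}{3}\right) 1 = - \frac{1}{3} \approx -0.33333$)
$R = 10$ ($R = 8 - 1 \left(-2\right) = 8 - -2 = 8 + 2 = 10$)
$D{\left(V \right)} = 7$ ($D{\left(V \right)} = 5 + 2 = 7$)
$R u{\left(K{\left(6 \right)} \right)} D{\left(I \right)} = 10 \left(- \frac{11}{2} + \frac{\left(\left(- \frac{1}{9}\right) 6\right)^{2}}{2} - \frac{5 \left(\left(- \frac{1}{9}\right) 6\right)}{2}\right) 7 = 10 \left(- \frac{11}{2} + \frac{\left(- \frac{2}{3}\right)^{2}}{2} - - \frac{5}{3}\right) 7 = 10 \left(- \frac{11}{2} + \frac{1}{2} \cdot \frac{4}{9} + \frac{5}{3}\right) 7 = 10 \left(- \frac{11}{2} + \frac{2}{9} + \frac{5}{3}\right) 7 = 10 \left(- \frac{65}{18}\right) 7 = \left(- \frac{325}{9}\right) 7 = - \frac{2275}{9}$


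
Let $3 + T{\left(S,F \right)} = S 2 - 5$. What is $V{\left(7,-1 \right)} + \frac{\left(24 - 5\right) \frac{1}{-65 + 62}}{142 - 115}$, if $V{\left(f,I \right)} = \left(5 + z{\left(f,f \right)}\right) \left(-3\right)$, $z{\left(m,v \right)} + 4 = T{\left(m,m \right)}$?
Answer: $- \frac{1720}{81} \approx -21.235$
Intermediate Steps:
$T{\left(S,F \right)} = -8 + 2 S$ ($T{\left(S,F \right)} = -3 + \left(S 2 - 5\right) = -3 + \left(2 S - 5\right) = -3 + \left(-5 + 2 S\right) = -8 + 2 S$)
$z{\left(m,v \right)} = -12 + 2 m$ ($z{\left(m,v \right)} = -4 + \left(-8 + 2 m\right) = -12 + 2 m$)
$V{\left(f,I \right)} = 21 - 6 f$ ($V{\left(f,I \right)} = \left(5 + \left(-12 + 2 f\right)\right) \left(-3\right) = \left(-7 + 2 f\right) \left(-3\right) = 21 - 6 f$)
$V{\left(7,-1 \right)} + \frac{\left(24 - 5\right) \frac{1}{-65 + 62}}{142 - 115} = \left(21 - 42\right) + \frac{\left(24 - 5\right) \frac{1}{-65 + 62}}{142 - 115} = \left(21 - 42\right) + \frac{19 \frac{1}{-3}}{27} = -21 + 19 \left(- \frac{1}{3}\right) \frac{1}{27} = -21 - \frac{19}{81} = - \frac{1720}{81}$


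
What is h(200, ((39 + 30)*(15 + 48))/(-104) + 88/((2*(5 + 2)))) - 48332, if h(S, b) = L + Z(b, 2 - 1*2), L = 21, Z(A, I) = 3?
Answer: -48308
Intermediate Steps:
h(S, b) = 24 (h(S, b) = 21 + 3 = 24)
h(200, ((39 + 30)*(15 + 48))/(-104) + 88/((2*(5 + 2)))) - 48332 = 24 - 48332 = -48308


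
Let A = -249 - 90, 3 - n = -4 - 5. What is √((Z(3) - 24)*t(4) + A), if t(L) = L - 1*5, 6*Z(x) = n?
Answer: I*√317 ≈ 17.805*I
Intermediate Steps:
n = 12 (n = 3 - (-4 - 5) = 3 - 1*(-9) = 3 + 9 = 12)
Z(x) = 2 (Z(x) = (⅙)*12 = 2)
t(L) = -5 + L (t(L) = L - 5 = -5 + L)
A = -339
√((Z(3) - 24)*t(4) + A) = √((2 - 24)*(-5 + 4) - 339) = √(-22*(-1) - 339) = √(22 - 339) = √(-317) = I*√317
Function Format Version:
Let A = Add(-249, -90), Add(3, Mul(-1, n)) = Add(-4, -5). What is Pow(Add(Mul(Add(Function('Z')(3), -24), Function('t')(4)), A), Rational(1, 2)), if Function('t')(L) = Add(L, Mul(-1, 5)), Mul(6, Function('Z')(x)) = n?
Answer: Mul(I, Pow(317, Rational(1, 2))) ≈ Mul(17.805, I)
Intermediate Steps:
n = 12 (n = Add(3, Mul(-1, Add(-4, -5))) = Add(3, Mul(-1, -9)) = Add(3, 9) = 12)
Function('Z')(x) = 2 (Function('Z')(x) = Mul(Rational(1, 6), 12) = 2)
Function('t')(L) = Add(-5, L) (Function('t')(L) = Add(L, -5) = Add(-5, L))
A = -339
Pow(Add(Mul(Add(Function('Z')(3), -24), Function('t')(4)), A), Rational(1, 2)) = Pow(Add(Mul(Add(2, -24), Add(-5, 4)), -339), Rational(1, 2)) = Pow(Add(Mul(-22, -1), -339), Rational(1, 2)) = Pow(Add(22, -339), Rational(1, 2)) = Pow(-317, Rational(1, 2)) = Mul(I, Pow(317, Rational(1, 2)))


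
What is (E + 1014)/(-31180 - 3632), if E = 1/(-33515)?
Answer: -33984209/1166724180 ≈ -0.029128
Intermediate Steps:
E = -1/33515 ≈ -2.9837e-5
(E + 1014)/(-31180 - 3632) = (-1/33515 + 1014)/(-31180 - 3632) = (33984209/33515)/(-34812) = (33984209/33515)*(-1/34812) = -33984209/1166724180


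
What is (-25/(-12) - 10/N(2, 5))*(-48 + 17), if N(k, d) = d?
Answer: -31/12 ≈ -2.5833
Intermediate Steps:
(-25/(-12) - 10/N(2, 5))*(-48 + 17) = (-25/(-12) - 10/5)*(-48 + 17) = (-25*(-1/12) - 10*1/5)*(-31) = (25/12 - 2)*(-31) = (1/12)*(-31) = -31/12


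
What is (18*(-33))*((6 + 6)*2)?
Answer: -14256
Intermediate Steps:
(18*(-33))*((6 + 6)*2) = -7128*2 = -594*24 = -14256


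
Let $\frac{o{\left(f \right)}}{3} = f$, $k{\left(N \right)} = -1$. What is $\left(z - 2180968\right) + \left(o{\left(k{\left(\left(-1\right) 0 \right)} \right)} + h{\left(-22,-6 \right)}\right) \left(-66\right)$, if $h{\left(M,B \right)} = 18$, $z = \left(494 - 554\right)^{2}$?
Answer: $-2178358$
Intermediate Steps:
$z = 3600$ ($z = \left(-60\right)^{2} = 3600$)
$o{\left(f \right)} = 3 f$
$\left(z - 2180968\right) + \left(o{\left(k{\left(\left(-1\right) 0 \right)} \right)} + h{\left(-22,-6 \right)}\right) \left(-66\right) = \left(3600 - 2180968\right) + \left(3 \left(-1\right) + 18\right) \left(-66\right) = \left(3600 - 2180968\right) + \left(-3 + 18\right) \left(-66\right) = -2177368 + 15 \left(-66\right) = -2177368 - 990 = -2178358$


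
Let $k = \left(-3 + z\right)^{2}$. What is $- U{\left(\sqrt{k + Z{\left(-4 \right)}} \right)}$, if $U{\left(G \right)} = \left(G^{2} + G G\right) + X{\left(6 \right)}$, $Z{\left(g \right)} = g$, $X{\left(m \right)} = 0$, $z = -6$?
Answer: $-154$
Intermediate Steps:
$k = 81$ ($k = \left(-3 - 6\right)^{2} = \left(-9\right)^{2} = 81$)
$U{\left(G \right)} = 2 G^{2}$ ($U{\left(G \right)} = \left(G^{2} + G G\right) + 0 = \left(G^{2} + G^{2}\right) + 0 = 2 G^{2} + 0 = 2 G^{2}$)
$- U{\left(\sqrt{k + Z{\left(-4 \right)}} \right)} = - 2 \left(\sqrt{81 - 4}\right)^{2} = - 2 \left(\sqrt{77}\right)^{2} = - 2 \cdot 77 = \left(-1\right) 154 = -154$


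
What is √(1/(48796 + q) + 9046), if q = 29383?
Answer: √55288754425065/78179 ≈ 95.110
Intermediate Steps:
√(1/(48796 + q) + 9046) = √(1/(48796 + 29383) + 9046) = √(1/78179 + 9046) = √(707207235/78179) = √55288754425065/78179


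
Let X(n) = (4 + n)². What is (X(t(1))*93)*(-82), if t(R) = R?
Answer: -190650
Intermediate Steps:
(X(t(1))*93)*(-82) = ((4 + 1)²*93)*(-82) = (5²*93)*(-82) = (25*93)*(-82) = 2325*(-82) = -190650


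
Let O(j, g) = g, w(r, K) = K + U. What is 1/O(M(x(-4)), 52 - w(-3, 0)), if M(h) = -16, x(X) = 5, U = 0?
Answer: 1/52 ≈ 0.019231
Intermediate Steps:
w(r, K) = K (w(r, K) = K + 0 = K)
1/O(M(x(-4)), 52 - w(-3, 0)) = 1/(52 - 1*0) = 1/(52 + 0) = 1/52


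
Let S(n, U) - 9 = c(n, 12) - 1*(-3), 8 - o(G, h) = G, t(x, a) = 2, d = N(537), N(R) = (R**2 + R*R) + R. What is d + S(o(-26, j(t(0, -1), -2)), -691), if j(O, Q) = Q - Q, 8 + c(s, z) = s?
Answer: 577313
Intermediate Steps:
c(s, z) = -8 + s
N(R) = R + 2*R**2 (N(R) = (R**2 + R**2) + R = 2*R**2 + R = R + 2*R**2)
d = 577275 (d = 537*(1 + 2*537) = 537*(1 + 1074) = 537*1075 = 577275)
j(O, Q) = 0
o(G, h) = 8 - G
S(n, U) = 4 + n (S(n, U) = 9 + ((-8 + n) - 1*(-3)) = 9 + ((-8 + n) + 3) = 9 + (-5 + n) = 4 + n)
d + S(o(-26, j(t(0, -1), -2)), -691) = 577275 + (4 + (8 - 1*(-26))) = 577275 + (4 + (8 + 26)) = 577275 + (4 + 34) = 577275 + 38 = 577313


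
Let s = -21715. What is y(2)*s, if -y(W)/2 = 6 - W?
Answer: 173720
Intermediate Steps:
y(W) = -12 + 2*W (y(W) = -2*(6 - W) = -12 + 2*W)
y(2)*s = (-12 + 2*2)*(-21715) = (-12 + 4)*(-21715) = -8*(-21715) = 173720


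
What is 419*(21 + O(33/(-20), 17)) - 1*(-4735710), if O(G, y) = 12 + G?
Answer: 94976913/20 ≈ 4.7488e+6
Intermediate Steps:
419*(21 + O(33/(-20), 17)) - 1*(-4735710) = 419*(21 + (12 + 33/(-20))) - 1*(-4735710) = 419*(21 + (12 + 33*(-1/20))) + 4735710 = 419*(21 + (12 - 33/20)) + 4735710 = 419*(21 + 207/20) + 4735710 = 419*(627/20) + 4735710 = 262713/20 + 4735710 = 94976913/20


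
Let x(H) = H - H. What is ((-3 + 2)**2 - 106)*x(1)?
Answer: 0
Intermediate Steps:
x(H) = 0
((-3 + 2)**2 - 106)*x(1) = ((-3 + 2)**2 - 106)*0 = ((-1)**2 - 106)*0 = (1 - 106)*0 = -105*0 = 0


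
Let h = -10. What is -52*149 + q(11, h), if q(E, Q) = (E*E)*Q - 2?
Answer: -8960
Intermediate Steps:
q(E, Q) = -2 + Q*E² (q(E, Q) = E²*Q - 2 = Q*E² - 2 = -2 + Q*E²)
-52*149 + q(11, h) = -52*149 + (-2 - 10*11²) = -7748 + (-2 - 10*121) = -7748 + (-2 - 1210) = -7748 - 1212 = -8960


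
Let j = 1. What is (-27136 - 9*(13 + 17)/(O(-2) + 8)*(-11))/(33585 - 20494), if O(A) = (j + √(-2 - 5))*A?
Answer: -429721/209456 + 1485*I*√7/209456 ≈ -2.0516 + 0.018758*I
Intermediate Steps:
O(A) = A*(1 + I*√7) (O(A) = (1 + √(-2 - 5))*A = (1 + √(-7))*A = (1 + I*√7)*A = A*(1 + I*√7))
(-27136 - 9*(13 + 17)/(O(-2) + 8)*(-11))/(33585 - 20494) = (-27136 - 9*(13 + 17)/(-2*(1 + I*√7) + 8)*(-11))/(33585 - 20494) = (-27136 - 270/((-2 - 2*I*√7) + 8)*(-11))/13091 = (-27136 - 270/(6 - 2*I*√7)*(-11))*(1/13091) = (-27136 + 2970/(6 - 2*I*√7))*(1/13091) = -512/247 + 2970/(13091*(6 - 2*I*√7))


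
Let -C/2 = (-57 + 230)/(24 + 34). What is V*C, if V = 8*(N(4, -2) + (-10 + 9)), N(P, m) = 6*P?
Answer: -31832/29 ≈ -1097.7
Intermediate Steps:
V = 184 (V = 8*(6*4 + (-10 + 9)) = 8*(24 - 1) = 8*23 = 184)
C = -173/29 (C = -2*(-57 + 230)/(24 + 34) = -346/58 = -2*173/58 = -173/29 ≈ -5.9655)
V*C = 184*(-173/29) = -31832/29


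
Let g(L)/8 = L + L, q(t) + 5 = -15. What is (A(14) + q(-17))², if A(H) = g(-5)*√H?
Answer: 90000 + 3200*√14 ≈ 1.0197e+5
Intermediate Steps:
q(t) = -20 (q(t) = -5 - 15 = -20)
g(L) = 16*L (g(L) = 8*(L + L) = 8*(2*L) = 16*L)
A(H) = -80*√H (A(H) = (16*(-5))*√H = -80*√H)
(A(14) + q(-17))² = (-80*√14 - 20)² = (-20 - 80*√14)²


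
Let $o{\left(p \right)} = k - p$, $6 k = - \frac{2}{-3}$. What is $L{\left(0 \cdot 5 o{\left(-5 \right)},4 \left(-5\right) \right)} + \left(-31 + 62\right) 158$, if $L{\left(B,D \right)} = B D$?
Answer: $4898$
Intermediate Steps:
$k = \frac{1}{9}$ ($k = \frac{\left(-2\right) \frac{1}{-3}}{6} = \frac{\left(-2\right) \left(- \frac{1}{3}\right)}{6} = \frac{1}{6} \cdot \frac{2}{3} = \frac{1}{9} \approx 0.11111$)
$o{\left(p \right)} = \frac{1}{9} - p$
$L{\left(0 \cdot 5 o{\left(-5 \right)},4 \left(-5\right) \right)} + \left(-31 + 62\right) 158 = 0 \cdot 5 \left(\frac{1}{9} - -5\right) 4 \left(-5\right) + \left(-31 + 62\right) 158 = 0 \left(\frac{1}{9} + 5\right) \left(-20\right) + 31 \cdot 158 = 0 \cdot \frac{46}{9} \left(-20\right) + 4898 = 0 \left(-20\right) + 4898 = 0 + 4898 = 4898$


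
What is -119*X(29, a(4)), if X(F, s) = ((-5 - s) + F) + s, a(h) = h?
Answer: -2856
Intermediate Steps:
X(F, s) = -5 + F (X(F, s) = (-5 + F - s) + s = -5 + F)
-119*X(29, a(4)) = -119*(-5 + 29) = -119*24 = -2856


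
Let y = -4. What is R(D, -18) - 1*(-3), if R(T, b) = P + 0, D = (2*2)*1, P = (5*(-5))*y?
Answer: 103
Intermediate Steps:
P = 100 (P = (5*(-5))*(-4) = -25*(-4) = 100)
D = 4 (D = 4*1 = 4)
R(T, b) = 100 (R(T, b) = 100 + 0 = 100)
R(D, -18) - 1*(-3) = 100 - 1*(-3) = 100 + 3 = 103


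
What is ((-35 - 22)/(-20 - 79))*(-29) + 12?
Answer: -155/33 ≈ -4.6970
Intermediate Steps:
((-35 - 22)/(-20 - 79))*(-29) + 12 = -57/(-99)*(-29) + 12 = -57*(-1/99)*(-29) + 12 = (19/33)*(-29) + 12 = -551/33 + 12 = -155/33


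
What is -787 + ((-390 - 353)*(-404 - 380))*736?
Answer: 428728045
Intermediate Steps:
-787 + ((-390 - 353)*(-404 - 380))*736 = -787 - 743*(-784)*736 = -787 + 582512*736 = -787 + 428728832 = 428728045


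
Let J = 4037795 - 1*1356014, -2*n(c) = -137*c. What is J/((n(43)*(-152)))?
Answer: -62367/10412 ≈ -5.9899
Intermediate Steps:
n(c) = 137*c/2 (n(c) = -(-137)*c/2 = 137*c/2)
J = 2681781 (J = 4037795 - 1356014 = 2681781)
J/((n(43)*(-152))) = 2681781/((((137/2)*43)*(-152))) = 2681781/(((5891/2)*(-152))) = 2681781/(-447716) = 2681781*(-1/447716) = -62367/10412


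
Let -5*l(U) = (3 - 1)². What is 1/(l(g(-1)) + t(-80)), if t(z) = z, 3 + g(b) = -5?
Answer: -5/404 ≈ -0.012376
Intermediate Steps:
g(b) = -8 (g(b) = -3 - 5 = -8)
l(U) = -⅘ (l(U) = -(3 - 1)²/5 = -⅕*2² = -⅕*4 = -⅘)
1/(l(g(-1)) + t(-80)) = 1/(-⅘ - 80) = 1/(-404/5) = -5/404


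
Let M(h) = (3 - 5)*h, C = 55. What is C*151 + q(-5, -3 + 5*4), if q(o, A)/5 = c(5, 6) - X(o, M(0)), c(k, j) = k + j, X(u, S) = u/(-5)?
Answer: 8355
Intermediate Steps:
M(h) = -2*h
X(u, S) = -u/5 (X(u, S) = u*(-1/5) = -u/5)
c(k, j) = j + k
q(o, A) = 55 + o (q(o, A) = 5*((6 + 5) - (-1)*o/5) = 5*(11 + o/5) = 55 + o)
C*151 + q(-5, -3 + 5*4) = 55*151 + (55 - 5) = 8305 + 50 = 8355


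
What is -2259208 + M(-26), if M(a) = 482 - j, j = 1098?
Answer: -2259824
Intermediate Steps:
M(a) = -616 (M(a) = 482 - 1*1098 = 482 - 1098 = -616)
-2259208 + M(-26) = -2259208 - 616 = -2259824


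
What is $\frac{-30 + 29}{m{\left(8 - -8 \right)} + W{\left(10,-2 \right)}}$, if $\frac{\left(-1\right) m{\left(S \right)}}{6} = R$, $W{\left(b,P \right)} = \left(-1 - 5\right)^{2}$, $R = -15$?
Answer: $- \frac{1}{126} \approx -0.0079365$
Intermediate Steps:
$W{\left(b,P \right)} = 36$ ($W{\left(b,P \right)} = \left(-6\right)^{2} = 36$)
$m{\left(S \right)} = 90$ ($m{\left(S \right)} = \left(-6\right) \left(-15\right) = 90$)
$\frac{-30 + 29}{m{\left(8 - -8 \right)} + W{\left(10,-2 \right)}} = \frac{-30 + 29}{90 + 36} = - \frac{1}{126}$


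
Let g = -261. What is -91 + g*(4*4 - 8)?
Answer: -2179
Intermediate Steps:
-91 + g*(4*4 - 8) = -91 - 261*(4*4 - 8) = -91 - 261*(16 - 8) = -91 - 261*8 = -91 - 2088 = -2179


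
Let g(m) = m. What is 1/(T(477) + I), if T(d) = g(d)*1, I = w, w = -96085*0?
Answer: 1/477 ≈ 0.0020964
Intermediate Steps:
w = 0
I = 0
T(d) = d (T(d) = d*1 = d)
1/(T(477) + I) = 1/(477 + 0) = 1/477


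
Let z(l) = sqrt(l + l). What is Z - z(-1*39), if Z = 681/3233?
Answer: 681/3233 - I*sqrt(78) ≈ 0.21064 - 8.8318*I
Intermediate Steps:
Z = 681/3233 (Z = 681*(1/3233) = 681/3233 ≈ 0.21064)
z(l) = sqrt(2)*sqrt(l) (z(l) = sqrt(2*l) = sqrt(2)*sqrt(l))
Z - z(-1*39) = 681/3233 - sqrt(2)*sqrt(-1*39) = 681/3233 - sqrt(2)*sqrt(-39) = 681/3233 - sqrt(2)*I*sqrt(39) = 681/3233 - I*sqrt(78)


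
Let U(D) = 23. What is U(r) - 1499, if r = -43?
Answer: -1476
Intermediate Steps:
U(r) - 1499 = 23 - 1499 = -1476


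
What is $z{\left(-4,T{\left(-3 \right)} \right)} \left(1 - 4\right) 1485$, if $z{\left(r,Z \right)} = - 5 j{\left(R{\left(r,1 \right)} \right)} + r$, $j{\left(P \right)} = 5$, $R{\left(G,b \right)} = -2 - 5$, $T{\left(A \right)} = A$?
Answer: $129195$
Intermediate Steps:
$R{\left(G,b \right)} = -7$
$z{\left(r,Z \right)} = -25 + r$ ($z{\left(r,Z \right)} = \left(-5\right) 5 + r = -25 + r$)
$z{\left(-4,T{\left(-3 \right)} \right)} \left(1 - 4\right) 1485 = \left(-25 - 4\right) \left(1 - 4\right) 1485 = \left(-29\right) \left(-3\right) 1485 = 87 \cdot 1485 = 129195$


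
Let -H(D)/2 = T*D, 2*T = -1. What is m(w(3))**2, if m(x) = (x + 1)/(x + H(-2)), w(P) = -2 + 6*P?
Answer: 289/196 ≈ 1.4745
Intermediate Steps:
T = -1/2 (T = (1/2)*(-1) = -1/2 ≈ -0.50000)
H(D) = D (H(D) = -(-1)*D = D)
m(x) = (1 + x)/(-2 + x) (m(x) = (x + 1)/(x - 2) = (1 + x)/(-2 + x))
m(w(3))**2 = ((1 + (-2 + 6*3))/(-2 + (-2 + 6*3)))**2 = ((1 + (-2 + 18))/(-2 + (-2 + 18)))**2 = ((1 + 16)/(-2 + 16))**2 = (17/14)**2 = 289/196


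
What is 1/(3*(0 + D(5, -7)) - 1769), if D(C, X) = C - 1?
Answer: -1/1757 ≈ -0.00056915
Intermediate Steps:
D(C, X) = -1 + C
1/(3*(0 + D(5, -7)) - 1769) = 1/(3*(0 + (-1 + 5)) - 1769) = 1/(3*(0 + 4) - 1769) = 1/(3*4 - 1769) = 1/(12 - 1769) = 1/(-1757) = -1/1757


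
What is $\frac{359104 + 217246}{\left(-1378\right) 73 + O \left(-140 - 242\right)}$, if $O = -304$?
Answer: $\frac{288175}{7767} \approx 37.102$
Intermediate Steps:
$\frac{359104 + 217246}{\left(-1378\right) 73 + O \left(-140 - 242\right)} = \frac{359104 + 217246}{\left(-1378\right) 73 - 304 \left(-140 - 242\right)} = \frac{576350}{-100594 - -116128} = \frac{576350}{-100594 + 116128} = \frac{576350}{15534} = 576350 \cdot \frac{1}{15534} = \frac{288175}{7767}$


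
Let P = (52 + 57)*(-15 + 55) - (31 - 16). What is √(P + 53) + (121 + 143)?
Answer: 264 + √4398 ≈ 330.32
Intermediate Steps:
P = 4345 (P = 109*40 - 1*15 = 4360 - 15 = 4345)
√(P + 53) + (121 + 143) = √(4345 + 53) + (121 + 143) = √4398 + 264 = 264 + √4398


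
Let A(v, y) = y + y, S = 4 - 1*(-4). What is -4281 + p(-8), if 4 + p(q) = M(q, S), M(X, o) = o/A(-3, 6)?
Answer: -12853/3 ≈ -4284.3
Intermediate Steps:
S = 8 (S = 4 + 4 = 8)
A(v, y) = 2*y
M(X, o) = o/12 (M(X, o) = o/((2*6)) = o/12)
p(q) = -10/3 (p(q) = -4 + (1/12)*8 = -4 + 2/3 = -10/3)
-4281 + p(-8) = -4281 - 10/3 = -12853/3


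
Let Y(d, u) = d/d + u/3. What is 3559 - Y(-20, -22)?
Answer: 10696/3 ≈ 3565.3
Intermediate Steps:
Y(d, u) = 1 + u/3 (Y(d, u) = 1 + u*(⅓) = 1 + u/3)
3559 - Y(-20, -22) = 3559 - (1 + (⅓)*(-22)) = 3559 - (1 - 22/3) = 3559 - 1*(-19/3) = 3559 + 19/3 = 10696/3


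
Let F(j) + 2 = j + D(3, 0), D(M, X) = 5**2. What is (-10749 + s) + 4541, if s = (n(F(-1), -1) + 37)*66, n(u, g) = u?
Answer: -2314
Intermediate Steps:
D(M, X) = 25
F(j) = 23 + j (F(j) = -2 + (j + 25) = -2 + (25 + j) = 23 + j)
s = 3894 (s = ((23 - 1) + 37)*66 = (22 + 37)*66 = 59*66 = 3894)
(-10749 + s) + 4541 = (-10749 + 3894) + 4541 = -6855 + 4541 = -2314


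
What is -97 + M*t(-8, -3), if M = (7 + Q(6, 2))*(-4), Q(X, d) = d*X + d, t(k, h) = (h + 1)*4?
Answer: 575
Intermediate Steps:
t(k, h) = 4 + 4*h (t(k, h) = (1 + h)*4 = 4 + 4*h)
Q(X, d) = d + X*d (Q(X, d) = X*d + d = d + X*d)
M = -84 (M = (7 + 2*(1 + 6))*(-4) = (7 + 2*7)*(-4) = (7 + 14)*(-4) = 21*(-4) = -84)
-97 + M*t(-8, -3) = -97 - 84*(4 + 4*(-3)) = -97 - 84*(4 - 12) = -97 - 84*(-8) = -97 + 672 = 575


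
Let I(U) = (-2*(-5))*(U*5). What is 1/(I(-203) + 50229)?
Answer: 1/40079 ≈ 2.4951e-5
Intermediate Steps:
I(U) = 50*U (I(U) = 10*(5*U) = 50*U)
1/(I(-203) + 50229) = 1/(50*(-203) + 50229) = 1/(-10150 + 50229) = 1/40079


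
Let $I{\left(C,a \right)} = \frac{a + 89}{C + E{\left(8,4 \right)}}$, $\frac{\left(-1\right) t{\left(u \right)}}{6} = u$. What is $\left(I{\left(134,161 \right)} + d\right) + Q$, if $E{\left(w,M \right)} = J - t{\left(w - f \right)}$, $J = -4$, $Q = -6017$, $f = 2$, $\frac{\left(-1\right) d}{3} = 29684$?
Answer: $- \frac{7890602}{83} \approx -95068.0$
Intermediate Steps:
$d = -89052$ ($d = \left(-3\right) 29684 = -89052$)
$t{\left(u \right)} = - 6 u$
$E{\left(w,M \right)} = -16 + 6 w$ ($E{\left(w,M \right)} = -4 - - 6 \left(w - 2\right) = -4 - - 6 \left(-2 + w\right) = -4 - \left(12 - 6 w\right) = -4 + \left(-12 + 6 w\right) = -16 + 6 w$)
$I{\left(C,a \right)} = \frac{89 + a}{32 + C}$ ($I{\left(C,a \right)} = \frac{a + 89}{C + \left(-16 + 6 \cdot 8\right)} = \frac{89 + a}{C + \left(-16 + 48\right)} = \frac{89 + a}{C + 32} = \frac{89 + a}{32 + C}$)
$\left(I{\left(134,161 \right)} + d\right) + Q = \left(\frac{89 + 161}{32 + 134} - 89052\right) - 6017 = \left(\frac{1}{166} \cdot 250 - 89052\right) - 6017 = \left(\frac{125}{83} - 89052\right) - 6017 = - \frac{7391191}{83} - 6017 = - \frac{7890602}{83}$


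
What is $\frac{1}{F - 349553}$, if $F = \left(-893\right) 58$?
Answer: $- \frac{1}{401347} \approx -2.4916 \cdot 10^{-6}$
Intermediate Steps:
$F = -51794$
$\frac{1}{F - 349553} = \frac{1}{-51794 - 349553} = \frac{1}{-401347} = - \frac{1}{401347}$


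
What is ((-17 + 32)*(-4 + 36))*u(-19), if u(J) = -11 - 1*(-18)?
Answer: 3360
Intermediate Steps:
u(J) = 7 (u(J) = -11 + 18 = 7)
((-17 + 32)*(-4 + 36))*u(-19) = ((-17 + 32)*(-4 + 36))*7 = (15*32)*7 = 480*7 = 3360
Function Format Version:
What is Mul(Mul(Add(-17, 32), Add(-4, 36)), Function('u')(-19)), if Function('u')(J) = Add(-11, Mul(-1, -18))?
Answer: 3360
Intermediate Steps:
Function('u')(J) = 7 (Function('u')(J) = Add(-11, 18) = 7)
Mul(Mul(Add(-17, 32), Add(-4, 36)), Function('u')(-19)) = Mul(Mul(Add(-17, 32), Add(-4, 36)), 7) = Mul(Mul(15, 32), 7) = Mul(480, 7) = 3360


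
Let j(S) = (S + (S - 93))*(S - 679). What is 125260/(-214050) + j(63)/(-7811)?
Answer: 337280254/167194455 ≈ 2.0173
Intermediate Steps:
j(S) = (-679 + S)*(-93 + 2*S) (j(S) = (S + (-93 + S))*(-679 + S) = (-93 + 2*S)*(-679 + S) = (-679 + S)*(-93 + 2*S))
125260/(-214050) + j(63)/(-7811) = 125260/(-214050) + (63147 - 1451*63 + 2*63²)/(-7811) = 125260*(-1/214050) + (63147 - 91413 + 2*3969)*(-1/7811) = -12526/21405 + (63147 - 91413 + 7938)*(-1/7811) = -12526/21405 - 20328*(-1/7811) = -12526/21405 + 20328/7811 = 337280254/167194455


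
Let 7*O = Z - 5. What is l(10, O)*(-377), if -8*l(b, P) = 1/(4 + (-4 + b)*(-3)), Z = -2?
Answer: -377/112 ≈ -3.3661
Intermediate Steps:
O = -1 (O = (-2 - 5)/7 = (1/7)*(-7) = -1)
l(b, P) = -1/(8*(16 - 3*b)) (l(b, P) = -1/(8*(4 + (-4 + b)*(-3))) = -1/(8*(4 + (12 - 3*b))) = -1/(8*(16 - 3*b)))
l(10, O)*(-377) = (1/(8*(-16 + 3*10)))*(-377) = (1/(8*(-16 + 30)))*(-377) = ((1/8)/14)*(-377) = ((1/8)*(1/14))*(-377) = (1/112)*(-377) = -377/112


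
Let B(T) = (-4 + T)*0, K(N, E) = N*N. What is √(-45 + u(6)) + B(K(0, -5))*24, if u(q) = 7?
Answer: I*√38 ≈ 6.1644*I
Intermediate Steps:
K(N, E) = N²
B(T) = 0
√(-45 + u(6)) + B(K(0, -5))*24 = √(-45 + 7) + 0*24 = √(-38) + 0 = I*√38 + 0 = I*√38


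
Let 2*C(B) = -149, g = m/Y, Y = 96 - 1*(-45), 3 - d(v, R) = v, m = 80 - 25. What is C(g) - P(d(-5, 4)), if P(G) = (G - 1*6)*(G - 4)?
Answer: -165/2 ≈ -82.500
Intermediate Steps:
m = 55
d(v, R) = 3 - v
Y = 141 (Y = 96 + 45 = 141)
P(G) = (-6 + G)*(-4 + G) (P(G) = (G - 6)*(-4 + G) = (-6 + G)*(-4 + G))
g = 55/141 ≈ 0.39007
C(B) = -149/2 (C(B) = (½)*(-149) = -149/2)
C(g) - P(d(-5, 4)) = -149/2 - (24 + (3 - 1*(-5))² - 10*(3 - 1*(-5))) = -149/2 - (24 + (3 + 5)² - 10*(3 + 5)) = -149/2 - (24 + 8² - 10*8) = -149/2 - (24 + 64 - 80) = -149/2 - 1*8 = -149/2 - 8 = -165/2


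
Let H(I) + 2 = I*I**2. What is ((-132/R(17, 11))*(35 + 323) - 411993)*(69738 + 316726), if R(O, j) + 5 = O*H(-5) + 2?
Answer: -172108188863520/1081 ≈ -1.5921e+11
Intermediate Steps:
H(I) = -2 + I**3 (H(I) = -2 + I*I**2 = -2 + I**3)
R(O, j) = -3 - 127*O (R(O, j) = -5 + (O*(-2 + (-5)**3) + 2) = -5 + (O*(-2 - 125) + 2) = -5 + (O*(-127) + 2) = -5 + (-127*O + 2) = -5 + (2 - 127*O) = -3 - 127*O)
((-132/R(17, 11))*(35 + 323) - 411993)*(69738 + 316726) = ((-132/(-3 - 127*17))*(35 + 323) - 411993)*(69738 + 316726) = (-132/(-3 - 2159)*358 - 411993)*386464 = (-132/(-2162)*358 - 411993)*386464 = (-132*(-1/2162)*358 - 411993)*386464 = ((66/1081)*358 - 411993)*386464 = (23628/1081 - 411993)*386464 = -445340805/1081*386464 = -172108188863520/1081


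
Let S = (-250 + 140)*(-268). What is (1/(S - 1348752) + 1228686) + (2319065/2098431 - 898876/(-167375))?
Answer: 569328372320527788543607/463361161266081000 ≈ 1.2287e+6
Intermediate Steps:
S = 29480 (S = -110*(-268) = 29480)
(1/(S - 1348752) + 1228686) + (2319065/2098431 - 898876/(-167375)) = (1/(29480 - 1348752) + 1228686) + (2319065/2098431 - 898876/(-167375)) = (1/(-1319272) + 1228686) + (2319065*(1/2098431) - 898876*(-1/167375)) = (-1/1319272 + 1228686) + (2319065/2098431 + 898876/167375) = 1620971036591/1319272 + 2274382767931/351224888625 = 569328372320527788543607/463361161266081000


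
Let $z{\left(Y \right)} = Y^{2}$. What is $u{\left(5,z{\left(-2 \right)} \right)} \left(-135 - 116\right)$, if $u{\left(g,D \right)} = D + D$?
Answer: $-2008$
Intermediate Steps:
$u{\left(g,D \right)} = 2 D$
$u{\left(5,z{\left(-2 \right)} \right)} \left(-135 - 116\right) = 2 \left(-2\right)^{2} \left(-135 - 116\right) = 2 \cdot 4 \left(-251\right) = 8 \left(-251\right) = -2008$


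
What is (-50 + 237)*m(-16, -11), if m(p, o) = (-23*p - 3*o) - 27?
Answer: 69938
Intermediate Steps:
m(p, o) = -27 - 23*p - 3*o
(-50 + 237)*m(-16, -11) = (-50 + 237)*(-27 - 23*(-16) - 3*(-11)) = 187*(-27 + 368 + 33) = 187*374 = 69938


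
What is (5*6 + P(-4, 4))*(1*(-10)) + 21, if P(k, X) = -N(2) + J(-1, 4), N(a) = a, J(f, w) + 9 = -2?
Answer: -149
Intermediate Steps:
J(f, w) = -11 (J(f, w) = -9 - 2 = -11)
P(k, X) = -13 (P(k, X) = -1*2 - 11 = -2 - 11 = -13)
(5*6 + P(-4, 4))*(1*(-10)) + 21 = (5*6 - 13)*(1*(-10)) + 21 = (30 - 13)*(-10) + 21 = 17*(-10) + 21 = -170 + 21 = -149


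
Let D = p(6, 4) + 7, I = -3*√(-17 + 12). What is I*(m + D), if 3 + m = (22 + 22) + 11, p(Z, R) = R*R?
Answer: -225*I*√5 ≈ -503.12*I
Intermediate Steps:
p(Z, R) = R²
I = -3*I*√5 ≈ -6.7082*I
m = 52 (m = -3 + ((22 + 22) + 11) = -3 + (44 + 11) = -3 + 55 = 52)
D = 23 (D = 4² + 7 = 16 + 7 = 23)
I*(m + D) = (-3*I*√5)*(52 + 23) = -3*I*√5*75 = -225*I*√5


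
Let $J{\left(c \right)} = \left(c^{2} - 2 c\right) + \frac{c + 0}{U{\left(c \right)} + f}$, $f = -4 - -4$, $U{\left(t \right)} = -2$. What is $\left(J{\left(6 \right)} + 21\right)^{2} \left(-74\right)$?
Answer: $-130536$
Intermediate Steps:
$f = 0$ ($f = -4 + 4 = 0$)
$J{\left(c \right)} = c^{2} - \frac{5 c}{2}$ ($J{\left(c \right)} = \left(c^{2} - 2 c\right) + \frac{c + 0}{-2 + 0} = \left(c^{2} - 2 c\right) + \frac{c}{-2} = \left(c^{2} - 2 c\right) + c \left(- \frac{1}{2}\right) = \left(c^{2} - 2 c\right) - \frac{c}{2} = c^{2} - \frac{5 c}{2}$)
$\left(J{\left(6 \right)} + 21\right)^{2} \left(-74\right) = \left(\frac{1}{2} \cdot 6 \left(-5 + 2 \cdot 6\right) + 21\right)^{2} \left(-74\right) = \left(\frac{1}{2} \cdot 6 \left(-5 + 12\right) + 21\right)^{2} \left(-74\right) = \left(\frac{1}{2} \cdot 6 \cdot 7 + 21\right)^{2} \left(-74\right) = \left(21 + 21\right)^{2} \left(-74\right) = 42^{2} \left(-74\right) = 1764 \left(-74\right) = -130536$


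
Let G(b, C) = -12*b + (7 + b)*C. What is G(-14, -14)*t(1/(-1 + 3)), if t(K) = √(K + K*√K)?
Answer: 133*√(2 + √2) ≈ 245.75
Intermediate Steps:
G(b, C) = -12*b + C*(7 + b)
t(K) = √(K + K^(3/2))
G(-14, -14)*t(1/(-1 + 3)) = (-12*(-14) + 7*(-14) - 14*(-14))*√(1/(-1 + 3) + (1/(-1 + 3))^(3/2)) = (168 - 98 + 196)*√(1/2 + (1/2)^(3/2)) = 266*√(½ + (½)^(3/2)) = 266*√(½ + √2/4)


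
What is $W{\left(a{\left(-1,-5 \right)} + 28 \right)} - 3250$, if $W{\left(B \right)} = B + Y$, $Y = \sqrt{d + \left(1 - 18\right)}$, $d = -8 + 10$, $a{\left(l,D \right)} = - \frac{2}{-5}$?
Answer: $- \frac{16108}{5} + i \sqrt{15} \approx -3221.6 + 3.873 i$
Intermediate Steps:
$a{\left(l,D \right)} = \frac{2}{5}$ ($a{\left(l,D \right)} = \left(-2\right) \left(- \frac{1}{5}\right) = \frac{2}{5}$)
$d = 2$
$Y = i \sqrt{15}$ ($Y = \sqrt{2 + \left(1 - 18\right)} = \sqrt{2 - 17} = \sqrt{-15} = i \sqrt{15} \approx 3.873 i$)
$W{\left(B \right)} = B + i \sqrt{15}$
$W{\left(a{\left(-1,-5 \right)} + 28 \right)} - 3250 = \left(\left(\frac{2}{5} + 28\right) + i \sqrt{15}\right) - 3250 = \left(\frac{142}{5} + i \sqrt{15}\right) - 3250 = - \frac{16108}{5} + i \sqrt{15}$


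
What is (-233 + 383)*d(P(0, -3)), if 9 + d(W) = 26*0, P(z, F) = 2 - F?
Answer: -1350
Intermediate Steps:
d(W) = -9 (d(W) = -9 + 26*0 = -9 + 0 = -9)
(-233 + 383)*d(P(0, -3)) = (-233 + 383)*(-9) = 150*(-9) = -1350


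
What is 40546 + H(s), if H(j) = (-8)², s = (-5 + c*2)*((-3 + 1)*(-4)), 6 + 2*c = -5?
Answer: 40610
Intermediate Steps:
c = -11/2 (c = -3 + (½)*(-5) = -3 - 5/2 = -11/2 ≈ -5.5000)
s = -128 (s = (-5 - 11/2*2)*((-3 + 1)*(-4)) = (-5 - 11)*(-2*(-4)) = -16*8 = -128)
H(j) = 64
40546 + H(s) = 40546 + 64 = 40610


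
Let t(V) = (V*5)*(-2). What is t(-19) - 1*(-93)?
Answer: 283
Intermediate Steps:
t(V) = -10*V (t(V) = (5*V)*(-2) = -10*V)
t(-19) - 1*(-93) = -10*(-19) - 1*(-93) = 190 + 93 = 283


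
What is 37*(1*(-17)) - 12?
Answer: -641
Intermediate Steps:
37*(1*(-17)) - 12 = 37*(-17) - 12 = -629 - 12 = -641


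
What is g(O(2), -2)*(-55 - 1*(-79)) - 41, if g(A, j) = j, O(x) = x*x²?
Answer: -89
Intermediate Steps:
O(x) = x³
g(O(2), -2)*(-55 - 1*(-79)) - 41 = -2*(-55 - 1*(-79)) - 41 = -2*(-55 + 79) - 41 = -2*24 - 41 = -48 - 41 = -89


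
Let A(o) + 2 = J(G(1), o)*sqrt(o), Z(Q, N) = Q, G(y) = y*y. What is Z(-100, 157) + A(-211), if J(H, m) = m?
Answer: -102 - 211*I*sqrt(211) ≈ -102.0 - 3065.0*I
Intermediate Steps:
G(y) = y**2
A(o) = -2 + o**(3/2) (A(o) = -2 + o*sqrt(o) = -2 + o**(3/2))
Z(-100, 157) + A(-211) = -100 + (-2 + (-211)**(3/2)) = -100 + (-2 - 211*I*sqrt(211)) = -102 - 211*I*sqrt(211)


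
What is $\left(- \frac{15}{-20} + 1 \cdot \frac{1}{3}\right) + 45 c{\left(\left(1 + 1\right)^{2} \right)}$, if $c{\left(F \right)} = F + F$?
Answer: $\frac{4333}{12} \approx 361.08$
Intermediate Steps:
$c{\left(F \right)} = 2 F$
$\left(- \frac{15}{-20} + 1 \cdot \frac{1}{3}\right) + 45 c{\left(\left(1 + 1\right)^{2} \right)} = \left(- \frac{15}{-20} + 1 \cdot \frac{1}{3}\right) + 45 \cdot 2 \left(1 + 1\right)^{2} = \left(\left(-15\right) \left(- \frac{1}{20}\right) + 1 \cdot \frac{1}{3}\right) + 45 \cdot 2 \cdot 2^{2} = \left(\frac{3}{4} + \frac{1}{3}\right) + 45 \cdot 2 \cdot 4 = \frac{13}{12} + 45 \cdot 8 = \frac{13}{12} + 360 = \frac{4333}{12}$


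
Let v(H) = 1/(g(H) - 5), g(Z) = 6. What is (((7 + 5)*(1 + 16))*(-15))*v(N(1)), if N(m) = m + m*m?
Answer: -3060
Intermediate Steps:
N(m) = m + m²
v(H) = 1 (v(H) = 1/(6 - 5) = 1/1 = 1)
(((7 + 5)*(1 + 16))*(-15))*v(N(1)) = (((7 + 5)*(1 + 16))*(-15))*1 = ((12*17)*(-15))*1 = (204*(-15))*1 = -3060*1 = -3060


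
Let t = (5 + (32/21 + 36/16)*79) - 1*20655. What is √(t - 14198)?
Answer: I*√60945969/42 ≈ 185.88*I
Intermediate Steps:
t = -1709557/84 (t = (5 + (32*(1/21) + 36*(1/16))*79) - 20655 = (5 + (32/21 + 9/4)*79) - 20655 = (5 + (317/84)*79) - 20655 = (5 + 25043/84) - 20655 = 25463/84 - 20655 = -1709557/84 ≈ -20352.)
√(t - 14198) = √(-1709557/84 - 14198) = √(-2902189/84) = I*√60945969/42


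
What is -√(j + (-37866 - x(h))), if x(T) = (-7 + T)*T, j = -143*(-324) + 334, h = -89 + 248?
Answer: -2*I*√3842 ≈ -123.97*I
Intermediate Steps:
h = 159
j = 46666 (j = 46332 + 334 = 46666)
x(T) = T*(-7 + T)
-√(j + (-37866 - x(h))) = -√(46666 + (-37866 - 159*(-7 + 159))) = -√(46666 + (-37866 - 159*152)) = -√(46666 + (-37866 - 1*24168)) = -√(46666 + (-37866 - 24168)) = -√(46666 - 62034) = -√(-15368) = -2*I*√3842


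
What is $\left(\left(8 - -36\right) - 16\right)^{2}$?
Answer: $784$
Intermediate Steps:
$\left(\left(8 - -36\right) - 16\right)^{2} = \left(\left(8 + 36\right) - 16\right)^{2} = \left(44 - 16\right)^{2} = 28^{2} = 784$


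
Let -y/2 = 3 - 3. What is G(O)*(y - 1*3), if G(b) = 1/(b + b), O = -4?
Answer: 3/8 ≈ 0.37500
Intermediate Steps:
y = 0 (y = -2*(3 - 3) = -2*0 = 0)
G(b) = 1/(2*b)
G(O)*(y - 1*3) = ((½)/(-4))*(0 - 1*3) = ((½)*(-¼))*(0 - 3) = -⅛*(-3) = 3/8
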